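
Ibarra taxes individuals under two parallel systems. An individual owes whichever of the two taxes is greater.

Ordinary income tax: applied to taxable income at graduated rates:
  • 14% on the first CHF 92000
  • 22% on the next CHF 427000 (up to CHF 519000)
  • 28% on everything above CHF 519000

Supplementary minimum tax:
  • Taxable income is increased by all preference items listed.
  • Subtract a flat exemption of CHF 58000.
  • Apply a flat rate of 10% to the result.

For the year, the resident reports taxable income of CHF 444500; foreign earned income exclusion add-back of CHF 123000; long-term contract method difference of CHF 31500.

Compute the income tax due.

CHF 90430

Supplementary minimum tax:
  Adjusted income: CHF 444500 + CHF 123000 + CHF 31500 = CHF 599000
  Less exemption CHF 58000 → base CHF 541000
  CHF 541000 × 10% = CHF 54100

Ordinary income tax:
  CHF 92000 × 14% = CHF 12880
  CHF 352500 × 22% = CHF 77550
  → CHF 90430

CHF 90430 > CHF 54100, so the ordinary income tax governs.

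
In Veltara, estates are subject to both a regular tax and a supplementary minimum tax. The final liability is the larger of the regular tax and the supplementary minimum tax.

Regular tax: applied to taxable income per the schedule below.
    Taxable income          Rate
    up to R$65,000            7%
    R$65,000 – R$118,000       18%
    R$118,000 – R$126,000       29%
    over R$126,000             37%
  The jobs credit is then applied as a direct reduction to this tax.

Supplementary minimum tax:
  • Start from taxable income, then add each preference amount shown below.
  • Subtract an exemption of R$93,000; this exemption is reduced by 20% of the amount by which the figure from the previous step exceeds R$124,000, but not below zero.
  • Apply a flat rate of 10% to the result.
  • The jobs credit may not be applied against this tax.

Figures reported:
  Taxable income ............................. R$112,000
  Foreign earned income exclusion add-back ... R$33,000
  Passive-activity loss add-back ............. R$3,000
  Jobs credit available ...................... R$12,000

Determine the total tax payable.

R$5,980

Regular tax:
  R$65,000 × 7% = R$4,550
  R$47,000 × 18% = R$8,460
  → R$13,010
  Less jobs credit R$12,000 → R$1,010

Supplementary minimum tax:
  Adjusted income: R$112,000 + R$33,000 + R$3,000 = R$148,000
  Exemption: R$93,000 − 20% × (R$148,000 − R$124,000) = R$93,000 − R$4,800 = R$88,200
  Base: R$148,000 − R$88,200 = R$59,800
  R$59,800 × 10% = R$5,980

R$5,980 > R$1,010, so the supplementary minimum tax is the binding amount.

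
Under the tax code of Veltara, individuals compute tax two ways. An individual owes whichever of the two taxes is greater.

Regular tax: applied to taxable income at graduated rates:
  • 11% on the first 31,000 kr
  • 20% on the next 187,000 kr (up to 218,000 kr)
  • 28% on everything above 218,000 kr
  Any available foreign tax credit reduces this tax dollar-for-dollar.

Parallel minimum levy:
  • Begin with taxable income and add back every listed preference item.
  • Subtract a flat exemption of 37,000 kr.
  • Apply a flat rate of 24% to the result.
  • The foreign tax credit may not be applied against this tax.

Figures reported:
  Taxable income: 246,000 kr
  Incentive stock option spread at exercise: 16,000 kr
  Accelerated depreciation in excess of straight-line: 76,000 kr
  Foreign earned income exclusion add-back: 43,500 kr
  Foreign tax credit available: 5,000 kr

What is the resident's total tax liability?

Regular tax:
  31,000 kr × 11% = 3,410 kr
  187,000 kr × 20% = 37,400 kr
  28,000 kr × 28% = 7,840 kr
  → 48,650 kr
  Less foreign tax credit 5,000 kr → 43,650 kr

Parallel minimum levy:
  Adjusted income: 246,000 kr + 16,000 kr + 76,000 kr + 43,500 kr = 381,500 kr
  Less exemption 37,000 kr → base 344,500 kr
  344,500 kr × 24% = 82,680 kr

82,680 kr > 43,650 kr, so the parallel minimum levy is the binding amount.

82,680 kr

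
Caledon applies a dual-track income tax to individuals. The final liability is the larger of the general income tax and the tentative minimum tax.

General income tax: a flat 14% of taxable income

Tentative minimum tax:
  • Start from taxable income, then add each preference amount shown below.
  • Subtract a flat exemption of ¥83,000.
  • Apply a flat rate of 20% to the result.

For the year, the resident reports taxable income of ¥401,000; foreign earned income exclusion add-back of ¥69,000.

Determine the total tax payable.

¥77,400

Tentative minimum tax:
  Adjusted income: ¥401,000 + ¥69,000 = ¥470,000
  Less exemption ¥83,000 → base ¥387,000
  ¥387,000 × 20% = ¥77,400

General income tax:
  ¥401,000 × 14% = ¥56,140

¥77,400 > ¥56,140, so the tentative minimum tax is the binding amount.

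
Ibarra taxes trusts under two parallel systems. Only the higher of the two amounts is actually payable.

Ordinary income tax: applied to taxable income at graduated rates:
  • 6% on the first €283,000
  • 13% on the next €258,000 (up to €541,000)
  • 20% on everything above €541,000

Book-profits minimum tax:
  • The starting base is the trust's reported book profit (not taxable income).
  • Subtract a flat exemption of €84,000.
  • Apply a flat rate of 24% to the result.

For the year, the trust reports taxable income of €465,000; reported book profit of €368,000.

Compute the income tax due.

€68,160

Ordinary income tax:
  €283,000 × 6% = €16,980
  €182,000 × 13% = €23,660
  → €40,640

Book-profits minimum tax:
  Base (reported book profit): €368,000
  Less exemption €84,000 → base €284,000
  €284,000 × 24% = €68,160

€68,160 > €40,640, so the book-profits minimum tax is the binding amount.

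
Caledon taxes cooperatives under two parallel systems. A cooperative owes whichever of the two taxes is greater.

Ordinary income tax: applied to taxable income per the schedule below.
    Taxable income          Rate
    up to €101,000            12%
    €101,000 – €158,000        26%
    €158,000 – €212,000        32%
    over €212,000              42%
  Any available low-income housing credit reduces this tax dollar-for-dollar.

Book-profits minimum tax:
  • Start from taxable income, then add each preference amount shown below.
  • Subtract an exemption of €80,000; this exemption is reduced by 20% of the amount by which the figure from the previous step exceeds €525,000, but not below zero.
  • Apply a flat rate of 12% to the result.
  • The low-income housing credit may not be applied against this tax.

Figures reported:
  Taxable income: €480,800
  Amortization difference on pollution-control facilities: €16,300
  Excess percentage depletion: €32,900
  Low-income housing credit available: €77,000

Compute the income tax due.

Book-profits minimum tax:
  Adjusted income: €480,800 + €16,300 + €32,900 = €530,000
  Exemption: €80,000 − 20% × (€530,000 − €525,000) = €80,000 − €1,000 = €79,000
  Base: €530,000 − €79,000 = €451,000
  €451,000 × 12% = €54,120

Ordinary income tax:
  €101,000 × 12% = €12,120
  €57,000 × 26% = €14,820
  €54,000 × 32% = €17,280
  €268,800 × 42% = €112,896
  → €157,116
  Less low-income housing credit €77,000 → €80,116

€80,116 > €54,120, so the ordinary income tax governs.

€80,116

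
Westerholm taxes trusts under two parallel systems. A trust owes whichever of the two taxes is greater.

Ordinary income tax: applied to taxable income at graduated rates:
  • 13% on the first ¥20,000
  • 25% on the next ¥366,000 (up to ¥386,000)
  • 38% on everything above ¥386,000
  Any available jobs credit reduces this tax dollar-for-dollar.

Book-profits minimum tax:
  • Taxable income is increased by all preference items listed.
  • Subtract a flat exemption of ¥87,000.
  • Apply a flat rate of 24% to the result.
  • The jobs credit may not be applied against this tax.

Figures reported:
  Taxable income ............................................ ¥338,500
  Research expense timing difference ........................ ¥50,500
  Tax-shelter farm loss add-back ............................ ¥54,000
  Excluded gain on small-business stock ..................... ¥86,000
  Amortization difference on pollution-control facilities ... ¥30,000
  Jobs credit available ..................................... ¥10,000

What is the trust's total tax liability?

¥113,280

Book-profits minimum tax:
  Adjusted income: ¥338,500 + ¥50,500 + ¥54,000 + ¥86,000 + ¥30,000 = ¥559,000
  Less exemption ¥87,000 → base ¥472,000
  ¥472,000 × 24% = ¥113,280

Ordinary income tax:
  ¥20,000 × 13% = ¥2,600
  ¥318,500 × 25% = ¥79,625
  → ¥82,225
  Less jobs credit ¥10,000 → ¥72,225

¥113,280 > ¥72,225, so the book-profits minimum tax is the binding amount.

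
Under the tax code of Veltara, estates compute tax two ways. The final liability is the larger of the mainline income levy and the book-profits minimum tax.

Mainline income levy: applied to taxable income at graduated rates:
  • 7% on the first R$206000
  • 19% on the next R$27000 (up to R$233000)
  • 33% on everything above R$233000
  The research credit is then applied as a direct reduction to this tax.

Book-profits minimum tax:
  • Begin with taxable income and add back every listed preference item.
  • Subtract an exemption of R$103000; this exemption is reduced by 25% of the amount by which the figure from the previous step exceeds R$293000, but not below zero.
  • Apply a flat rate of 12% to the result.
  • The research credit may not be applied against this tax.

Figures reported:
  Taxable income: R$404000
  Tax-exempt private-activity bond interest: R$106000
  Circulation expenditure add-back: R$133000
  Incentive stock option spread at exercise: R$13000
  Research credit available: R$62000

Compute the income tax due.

Book-profits minimum tax:
  Adjusted income: R$404000 + R$106000 + R$133000 + R$13000 = R$656000
  Exemption: R$103000 − 25% × (R$656000 − R$293000) = R$103000 − R$90750 = R$12250
  Base: R$656000 − R$12250 = R$643750
  R$643750 × 12% = R$77250

Mainline income levy:
  R$206000 × 7% = R$14420
  R$27000 × 19% = R$5130
  R$171000 × 33% = R$56430
  → R$75980
  Less research credit R$62000 → R$13980

R$77250 > R$13980, so the book-profits minimum tax is the binding amount.

R$77250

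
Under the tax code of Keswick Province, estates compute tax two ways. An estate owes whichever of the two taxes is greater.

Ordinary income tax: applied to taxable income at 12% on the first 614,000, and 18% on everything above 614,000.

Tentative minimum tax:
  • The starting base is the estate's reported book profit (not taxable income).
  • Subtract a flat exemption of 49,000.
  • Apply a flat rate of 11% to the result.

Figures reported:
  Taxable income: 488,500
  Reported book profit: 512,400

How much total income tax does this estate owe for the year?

58,620

Tentative minimum tax:
  Base (reported book profit): 512,400
  Less exemption 49,000 → base 463,400
  463,400 × 11% = 50,974

Ordinary income tax:
  488,500 × 12% = 58,620

58,620 > 50,974, so the ordinary income tax governs.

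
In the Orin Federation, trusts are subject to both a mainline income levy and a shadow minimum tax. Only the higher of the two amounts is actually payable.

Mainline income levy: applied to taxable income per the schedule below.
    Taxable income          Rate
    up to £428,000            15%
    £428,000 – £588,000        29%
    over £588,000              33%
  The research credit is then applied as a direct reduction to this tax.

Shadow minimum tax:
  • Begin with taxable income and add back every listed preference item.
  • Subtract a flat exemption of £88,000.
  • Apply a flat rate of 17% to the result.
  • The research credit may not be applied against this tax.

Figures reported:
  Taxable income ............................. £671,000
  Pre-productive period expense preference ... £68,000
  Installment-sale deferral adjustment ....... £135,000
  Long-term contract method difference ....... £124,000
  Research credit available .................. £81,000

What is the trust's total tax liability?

£154,700

Shadow minimum tax:
  Adjusted income: £671,000 + £68,000 + £135,000 + £124,000 = £998,000
  Less exemption £88,000 → base £910,000
  £910,000 × 17% = £154,700

Mainline income levy:
  £428,000 × 15% = £64,200
  £160,000 × 29% = £46,400
  £83,000 × 33% = £27,390
  → £137,990
  Less research credit £81,000 → £56,990

£154,700 > £56,990, so the shadow minimum tax is the binding amount.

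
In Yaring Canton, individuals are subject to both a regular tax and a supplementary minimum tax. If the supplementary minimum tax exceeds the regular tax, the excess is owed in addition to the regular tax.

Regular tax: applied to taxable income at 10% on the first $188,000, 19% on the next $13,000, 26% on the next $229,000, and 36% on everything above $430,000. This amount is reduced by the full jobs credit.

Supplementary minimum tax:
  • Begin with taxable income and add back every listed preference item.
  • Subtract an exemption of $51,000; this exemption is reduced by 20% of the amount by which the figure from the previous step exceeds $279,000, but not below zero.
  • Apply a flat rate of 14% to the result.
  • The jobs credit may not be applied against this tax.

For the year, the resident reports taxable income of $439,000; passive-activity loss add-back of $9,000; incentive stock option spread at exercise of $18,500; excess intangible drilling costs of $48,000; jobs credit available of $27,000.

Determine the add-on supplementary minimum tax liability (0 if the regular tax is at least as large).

Supplementary minimum tax:
  Adjusted income: $439,000 + $9,000 + $18,500 + $48,000 = $514,500
  Exemption: $51,000 − 20% × ($514,500 − $279,000) = $51,000 − $47,100 = $3,900
  Base: $514,500 − $3,900 = $510,600
  $510,600 × 14% = $71,484

Regular tax:
  $188,000 × 10% = $18,800
  $13,000 × 19% = $2,470
  $229,000 × 26% = $59,540
  $9,000 × 36% = $3,240
  → $84,050
  Less jobs credit $27,000 → $57,050

Excess of supplementary minimum tax over regular tax: $71,484 − $57,050 = $14,434.

$14,434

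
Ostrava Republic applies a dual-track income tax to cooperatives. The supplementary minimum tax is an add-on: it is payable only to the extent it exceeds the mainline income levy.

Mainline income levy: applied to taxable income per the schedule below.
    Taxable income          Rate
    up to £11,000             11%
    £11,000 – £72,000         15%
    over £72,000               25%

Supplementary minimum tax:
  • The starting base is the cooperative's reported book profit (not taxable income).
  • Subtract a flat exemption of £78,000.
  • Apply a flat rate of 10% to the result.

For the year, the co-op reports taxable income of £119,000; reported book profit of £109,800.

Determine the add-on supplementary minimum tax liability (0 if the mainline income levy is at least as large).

£0

Supplementary minimum tax:
  Base (reported book profit): £109,800
  Less exemption £78,000 → base £31,800
  £31,800 × 10% = £3,180

Mainline income levy:
  £11,000 × 11% = £1,210
  £61,000 × 15% = £9,150
  £47,000 × 25% = £11,750
  → £22,110

£3,180 ≤ £22,110, so no add-on is due.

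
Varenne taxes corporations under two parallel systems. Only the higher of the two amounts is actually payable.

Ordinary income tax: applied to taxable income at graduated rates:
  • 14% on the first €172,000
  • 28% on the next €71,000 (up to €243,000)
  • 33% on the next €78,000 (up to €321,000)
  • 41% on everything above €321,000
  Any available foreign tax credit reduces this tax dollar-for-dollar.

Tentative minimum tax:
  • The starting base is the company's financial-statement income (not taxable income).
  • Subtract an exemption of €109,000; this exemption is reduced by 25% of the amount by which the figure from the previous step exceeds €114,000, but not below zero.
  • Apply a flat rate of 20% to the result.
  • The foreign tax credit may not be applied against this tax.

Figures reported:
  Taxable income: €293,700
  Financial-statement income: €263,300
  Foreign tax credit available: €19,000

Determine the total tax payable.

Ordinary income tax:
  €172,000 × 14% = €24,080
  €71,000 × 28% = €19,880
  €50,700 × 33% = €16,731
  → €60,691
  Less foreign tax credit €19,000 → €41,691

Tentative minimum tax:
  Base (financial-statement income): €263,300
  Exemption: €109,000 − 25% × (€263,300 − €114,000) = €109,000 − €37,325 = €71,675
  Base: €263,300 − €71,675 = €191,625
  €191,625 × 20% = €38,325

€41,691 > €38,325, so the ordinary income tax governs.

€41,691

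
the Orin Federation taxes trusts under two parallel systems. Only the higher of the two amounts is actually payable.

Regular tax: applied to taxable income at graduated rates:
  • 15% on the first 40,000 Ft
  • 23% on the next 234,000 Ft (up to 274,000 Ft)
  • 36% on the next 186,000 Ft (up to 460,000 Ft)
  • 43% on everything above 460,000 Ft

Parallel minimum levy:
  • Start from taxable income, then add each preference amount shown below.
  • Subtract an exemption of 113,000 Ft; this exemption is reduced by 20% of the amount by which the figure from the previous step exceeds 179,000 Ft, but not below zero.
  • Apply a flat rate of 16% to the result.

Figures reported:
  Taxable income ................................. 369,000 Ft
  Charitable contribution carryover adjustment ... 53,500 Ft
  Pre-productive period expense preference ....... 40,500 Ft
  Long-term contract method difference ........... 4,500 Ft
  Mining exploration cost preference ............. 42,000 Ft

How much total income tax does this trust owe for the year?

94,020 Ft

Parallel minimum levy:
  Adjusted income: 369,000 Ft + 53,500 Ft + 40,500 Ft + 4,500 Ft + 42,000 Ft = 509,500 Ft
  Exemption: 113,000 Ft − 20% × (509,500 Ft − 179,000 Ft) = 113,000 Ft − 66,100 Ft = 46,900 Ft
  Base: 509,500 Ft − 46,900 Ft = 462,600 Ft
  462,600 Ft × 16% = 74,016 Ft

Regular tax:
  40,000 Ft × 15% = 6,000 Ft
  234,000 Ft × 23% = 53,820 Ft
  95,000 Ft × 36% = 34,200 Ft
  → 94,020 Ft

94,020 Ft > 74,016 Ft, so the regular tax governs.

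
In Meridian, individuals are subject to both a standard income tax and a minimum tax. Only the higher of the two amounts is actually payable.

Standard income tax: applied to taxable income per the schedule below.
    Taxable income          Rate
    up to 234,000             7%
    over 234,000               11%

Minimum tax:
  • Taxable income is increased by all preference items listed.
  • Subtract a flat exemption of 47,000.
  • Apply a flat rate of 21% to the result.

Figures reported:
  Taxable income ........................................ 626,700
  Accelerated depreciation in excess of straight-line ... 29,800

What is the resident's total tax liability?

127,995

Standard income tax:
  234,000 × 7% = 16,380
  392,700 × 11% = 43,197
  → 59,577

Minimum tax:
  Adjusted income: 626,700 + 29,800 = 656,500
  Less exemption 47,000 → base 609,500
  609,500 × 21% = 127,995

127,995 > 59,577, so the minimum tax is the binding amount.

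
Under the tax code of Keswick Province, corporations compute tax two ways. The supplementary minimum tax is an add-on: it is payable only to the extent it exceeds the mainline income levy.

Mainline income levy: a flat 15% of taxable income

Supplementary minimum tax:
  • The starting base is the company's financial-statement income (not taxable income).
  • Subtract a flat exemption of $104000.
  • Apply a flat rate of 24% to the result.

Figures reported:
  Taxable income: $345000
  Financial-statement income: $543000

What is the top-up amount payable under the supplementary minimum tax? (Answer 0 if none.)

Supplementary minimum tax:
  Base (financial-statement income): $543000
  Less exemption $104000 → base $439000
  $439000 × 24% = $105360

Mainline income levy:
  $345000 × 15% = $51750

Excess of supplementary minimum tax over mainline income levy: $105360 − $51750 = $53610.

$53610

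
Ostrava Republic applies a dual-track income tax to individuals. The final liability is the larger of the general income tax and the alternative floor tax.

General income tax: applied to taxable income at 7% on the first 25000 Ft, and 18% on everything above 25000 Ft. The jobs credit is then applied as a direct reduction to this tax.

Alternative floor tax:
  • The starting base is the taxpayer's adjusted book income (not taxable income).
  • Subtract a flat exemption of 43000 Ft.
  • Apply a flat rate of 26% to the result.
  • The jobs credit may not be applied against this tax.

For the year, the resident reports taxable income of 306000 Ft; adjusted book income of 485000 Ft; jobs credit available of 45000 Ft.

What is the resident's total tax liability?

Alternative floor tax:
  Base (adjusted book income): 485000 Ft
  Less exemption 43000 Ft → base 442000 Ft
  442000 Ft × 26% = 114920 Ft

General income tax:
  25000 Ft × 7% = 1750 Ft
  281000 Ft × 18% = 50580 Ft
  → 52330 Ft
  Less jobs credit 45000 Ft → 7330 Ft

114920 Ft > 7330 Ft, so the alternative floor tax is the binding amount.

114920 Ft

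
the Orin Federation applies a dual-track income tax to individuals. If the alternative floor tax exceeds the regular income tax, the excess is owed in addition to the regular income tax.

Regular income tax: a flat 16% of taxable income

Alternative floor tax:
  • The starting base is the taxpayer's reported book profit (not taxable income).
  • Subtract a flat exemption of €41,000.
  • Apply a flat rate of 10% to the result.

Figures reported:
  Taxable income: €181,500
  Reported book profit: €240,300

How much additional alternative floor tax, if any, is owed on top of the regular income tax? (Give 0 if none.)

Regular income tax:
  €181,500 × 16% = €29,040

Alternative floor tax:
  Base (reported book profit): €240,300
  Less exemption €41,000 → base €199,300
  €199,300 × 10% = €19,930

€19,930 ≤ €29,040, so no add-on is due.

€0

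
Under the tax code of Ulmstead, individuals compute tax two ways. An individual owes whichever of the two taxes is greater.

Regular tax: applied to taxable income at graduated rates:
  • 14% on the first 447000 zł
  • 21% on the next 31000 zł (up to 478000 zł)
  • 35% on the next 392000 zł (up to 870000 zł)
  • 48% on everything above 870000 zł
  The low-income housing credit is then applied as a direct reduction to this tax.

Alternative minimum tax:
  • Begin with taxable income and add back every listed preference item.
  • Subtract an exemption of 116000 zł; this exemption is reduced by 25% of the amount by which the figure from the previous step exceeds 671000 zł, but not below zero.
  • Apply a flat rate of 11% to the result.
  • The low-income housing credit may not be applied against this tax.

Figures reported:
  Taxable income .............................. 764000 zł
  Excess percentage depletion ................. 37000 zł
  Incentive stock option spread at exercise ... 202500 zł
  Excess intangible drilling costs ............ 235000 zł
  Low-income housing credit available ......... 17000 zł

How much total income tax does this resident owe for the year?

152190 zł

Regular tax:
  447000 zł × 14% = 62580 zł
  31000 zł × 21% = 6510 zł
  286000 zł × 35% = 100100 zł
  → 169190 zł
  Less low-income housing credit 17000 zł → 152190 zł

Alternative minimum tax:
  Adjusted income: 764000 zł + 37000 zł + 202500 zł + 235000 zł = 1238500 zł
  Exemption: 25% × (1238500 zł − 671000 zł) = 141875 zł ≥ 116000 zł, so the exemption is fully phased out
  Base: 1238500 zł − 0 zł = 1238500 zł
  1238500 zł × 11% = 136235 zł

152190 zł > 136235 zł, so the regular tax governs.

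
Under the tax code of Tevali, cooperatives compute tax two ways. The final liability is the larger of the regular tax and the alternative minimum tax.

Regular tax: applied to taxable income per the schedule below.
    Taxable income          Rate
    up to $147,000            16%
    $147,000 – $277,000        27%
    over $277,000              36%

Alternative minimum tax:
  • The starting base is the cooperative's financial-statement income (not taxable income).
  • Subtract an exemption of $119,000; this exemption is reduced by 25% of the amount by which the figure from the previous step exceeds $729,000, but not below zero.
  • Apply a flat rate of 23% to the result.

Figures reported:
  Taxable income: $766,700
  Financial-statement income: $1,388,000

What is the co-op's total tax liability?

$319,240

Alternative minimum tax:
  Base (financial-statement income): $1,388,000
  Exemption: 25% × ($1,388,000 − $729,000) = $164,750 ≥ $119,000, so the exemption is fully phased out
  Base: $1,388,000 − $0 = $1,388,000
  $1,388,000 × 23% = $319,240

Regular tax:
  $147,000 × 16% = $23,520
  $130,000 × 27% = $35,100
  $489,700 × 36% = $176,292
  → $234,912

$319,240 > $234,912, so the alternative minimum tax is the binding amount.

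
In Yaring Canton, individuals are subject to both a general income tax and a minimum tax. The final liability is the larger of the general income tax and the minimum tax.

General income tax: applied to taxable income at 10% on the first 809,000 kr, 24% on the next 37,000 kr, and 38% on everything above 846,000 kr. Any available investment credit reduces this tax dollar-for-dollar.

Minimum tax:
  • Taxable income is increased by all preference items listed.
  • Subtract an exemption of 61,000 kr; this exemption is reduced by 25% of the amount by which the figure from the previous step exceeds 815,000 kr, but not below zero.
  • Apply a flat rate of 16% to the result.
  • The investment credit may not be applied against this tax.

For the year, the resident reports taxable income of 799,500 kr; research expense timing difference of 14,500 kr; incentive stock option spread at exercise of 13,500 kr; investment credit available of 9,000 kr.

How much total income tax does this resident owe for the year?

General income tax:
  799,500 kr × 10% = 79,950 kr
  Less investment credit 9,000 kr → 70,950 kr

Minimum tax:
  Adjusted income: 799,500 kr + 14,500 kr + 13,500 kr = 827,500 kr
  Exemption: 61,000 kr − 25% × (827,500 kr − 815,000 kr) = 61,000 kr − 3,125 kr = 57,875 kr
  Base: 827,500 kr − 57,875 kr = 769,625 kr
  769,625 kr × 16% = 123,140 kr

123,140 kr > 70,950 kr, so the minimum tax is the binding amount.

123,140 kr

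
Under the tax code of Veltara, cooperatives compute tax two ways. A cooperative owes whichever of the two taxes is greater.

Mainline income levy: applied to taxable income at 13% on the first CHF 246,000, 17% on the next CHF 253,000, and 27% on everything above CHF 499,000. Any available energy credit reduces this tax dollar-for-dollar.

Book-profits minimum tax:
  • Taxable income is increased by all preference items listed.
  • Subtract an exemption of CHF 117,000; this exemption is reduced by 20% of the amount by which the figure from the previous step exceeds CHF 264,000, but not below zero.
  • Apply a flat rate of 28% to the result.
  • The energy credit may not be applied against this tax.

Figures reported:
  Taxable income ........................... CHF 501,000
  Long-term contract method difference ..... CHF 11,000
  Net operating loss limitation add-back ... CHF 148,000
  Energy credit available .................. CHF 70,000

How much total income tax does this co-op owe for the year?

CHF 174,216

Mainline income levy:
  CHF 246,000 × 13% = CHF 31,980
  CHF 253,000 × 17% = CHF 43,010
  CHF 2,000 × 27% = CHF 540
  → CHF 75,530
  Less energy credit CHF 70,000 → CHF 5,530

Book-profits minimum tax:
  Adjusted income: CHF 501,000 + CHF 11,000 + CHF 148,000 = CHF 660,000
  Exemption: CHF 117,000 − 20% × (CHF 660,000 − CHF 264,000) = CHF 117,000 − CHF 79,200 = CHF 37,800
  Base: CHF 660,000 − CHF 37,800 = CHF 622,200
  CHF 622,200 × 28% = CHF 174,216

CHF 174,216 > CHF 5,530, so the book-profits minimum tax is the binding amount.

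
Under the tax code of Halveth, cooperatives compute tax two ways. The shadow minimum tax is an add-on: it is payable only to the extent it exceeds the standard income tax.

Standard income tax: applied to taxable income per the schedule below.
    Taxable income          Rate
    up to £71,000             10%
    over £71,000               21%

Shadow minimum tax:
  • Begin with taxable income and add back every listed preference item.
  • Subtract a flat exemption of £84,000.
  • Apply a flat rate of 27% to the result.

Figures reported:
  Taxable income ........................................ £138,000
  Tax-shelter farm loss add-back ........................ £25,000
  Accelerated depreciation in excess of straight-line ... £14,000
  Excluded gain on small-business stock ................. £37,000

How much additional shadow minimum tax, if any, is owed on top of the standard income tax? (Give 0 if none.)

Standard income tax:
  £71,000 × 10% = £7,100
  £67,000 × 21% = £14,070
  → £21,170

Shadow minimum tax:
  Adjusted income: £138,000 + £25,000 + £14,000 + £37,000 = £214,000
  Less exemption £84,000 → base £130,000
  £130,000 × 27% = £35,100

Excess of shadow minimum tax over standard income tax: £35,100 − £21,170 = £13,930.

£13,930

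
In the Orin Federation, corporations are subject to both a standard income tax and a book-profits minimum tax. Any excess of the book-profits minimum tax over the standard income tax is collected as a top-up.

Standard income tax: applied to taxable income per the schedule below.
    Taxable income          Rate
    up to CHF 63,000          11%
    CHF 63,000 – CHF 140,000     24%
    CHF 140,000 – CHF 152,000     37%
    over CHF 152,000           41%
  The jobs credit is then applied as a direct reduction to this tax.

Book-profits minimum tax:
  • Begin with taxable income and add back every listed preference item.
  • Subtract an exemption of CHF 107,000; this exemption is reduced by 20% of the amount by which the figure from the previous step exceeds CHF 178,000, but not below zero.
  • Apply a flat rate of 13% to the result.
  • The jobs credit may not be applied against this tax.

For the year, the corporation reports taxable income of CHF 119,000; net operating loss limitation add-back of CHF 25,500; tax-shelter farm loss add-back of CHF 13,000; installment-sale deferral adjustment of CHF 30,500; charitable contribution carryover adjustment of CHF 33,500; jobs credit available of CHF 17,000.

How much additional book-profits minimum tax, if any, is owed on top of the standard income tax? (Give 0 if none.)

Standard income tax:
  CHF 63,000 × 11% = CHF 6,930
  CHF 56,000 × 24% = CHF 13,440
  → CHF 20,370
  Less jobs credit CHF 17,000 → CHF 3,370

Book-profits minimum tax:
  Adjusted income: CHF 119,000 + CHF 25,500 + CHF 13,000 + CHF 30,500 + CHF 33,500 = CHF 221,500
  Exemption: CHF 107,000 − 20% × (CHF 221,500 − CHF 178,000) = CHF 107,000 − CHF 8,700 = CHF 98,300
  Base: CHF 221,500 − CHF 98,300 = CHF 123,200
  CHF 123,200 × 13% = CHF 16,016

Excess of book-profits minimum tax over standard income tax: CHF 16,016 − CHF 3,370 = CHF 12,646.

CHF 12,646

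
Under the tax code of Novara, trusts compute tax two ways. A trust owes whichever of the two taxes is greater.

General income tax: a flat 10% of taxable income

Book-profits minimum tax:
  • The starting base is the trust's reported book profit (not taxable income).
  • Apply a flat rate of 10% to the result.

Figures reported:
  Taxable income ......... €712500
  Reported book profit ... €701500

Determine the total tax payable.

€71250

Book-profits minimum tax:
  Base (reported book profit): €701500
  €701500 × 10% = €70150

General income tax:
  €712500 × 10% = €71250

€71250 > €70150, so the general income tax governs.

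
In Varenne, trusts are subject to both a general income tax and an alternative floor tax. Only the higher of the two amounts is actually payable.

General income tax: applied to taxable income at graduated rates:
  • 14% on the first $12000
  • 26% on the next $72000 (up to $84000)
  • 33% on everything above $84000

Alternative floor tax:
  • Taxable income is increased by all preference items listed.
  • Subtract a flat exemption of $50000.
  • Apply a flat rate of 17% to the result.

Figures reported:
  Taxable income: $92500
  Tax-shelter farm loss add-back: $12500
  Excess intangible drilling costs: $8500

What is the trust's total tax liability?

General income tax:
  $12000 × 14% = $1680
  $72000 × 26% = $18720
  $8500 × 33% = $2805
  → $23205

Alternative floor tax:
  Adjusted income: $92500 + $12500 + $8500 = $113500
  Less exemption $50000 → base $63500
  $63500 × 17% = $10795

$23205 > $10795, so the general income tax governs.

$23205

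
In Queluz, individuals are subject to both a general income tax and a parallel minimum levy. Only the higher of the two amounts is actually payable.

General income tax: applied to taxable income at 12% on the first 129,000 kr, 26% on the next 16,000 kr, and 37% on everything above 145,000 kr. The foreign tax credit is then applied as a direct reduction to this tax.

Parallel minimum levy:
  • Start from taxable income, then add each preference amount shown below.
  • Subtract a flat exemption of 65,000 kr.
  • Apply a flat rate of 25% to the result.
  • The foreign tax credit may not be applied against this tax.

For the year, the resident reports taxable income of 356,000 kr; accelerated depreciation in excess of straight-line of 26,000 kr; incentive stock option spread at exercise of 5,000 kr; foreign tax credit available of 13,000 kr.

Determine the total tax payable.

Parallel minimum levy:
  Adjusted income: 356,000 kr + 26,000 kr + 5,000 kr = 387,000 kr
  Less exemption 65,000 kr → base 322,000 kr
  322,000 kr × 25% = 80,500 kr

General income tax:
  129,000 kr × 12% = 15,480 kr
  16,000 kr × 26% = 4,160 kr
  211,000 kr × 37% = 78,070 kr
  → 97,710 kr
  Less foreign tax credit 13,000 kr → 84,710 kr

84,710 kr > 80,500 kr, so the general income tax governs.

84,710 kr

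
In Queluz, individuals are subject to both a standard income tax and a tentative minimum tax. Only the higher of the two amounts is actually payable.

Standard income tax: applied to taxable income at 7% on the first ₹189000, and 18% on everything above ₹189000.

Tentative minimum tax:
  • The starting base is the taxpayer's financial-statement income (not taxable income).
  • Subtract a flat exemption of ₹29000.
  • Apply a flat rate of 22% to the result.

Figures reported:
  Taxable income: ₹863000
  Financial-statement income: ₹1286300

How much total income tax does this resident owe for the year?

₹276606

Tentative minimum tax:
  Base (financial-statement income): ₹1286300
  Less exemption ₹29000 → base ₹1257300
  ₹1257300 × 22% = ₹276606

Standard income tax:
  ₹189000 × 7% = ₹13230
  ₹674000 × 18% = ₹121320
  → ₹134550

₹276606 > ₹134550, so the tentative minimum tax is the binding amount.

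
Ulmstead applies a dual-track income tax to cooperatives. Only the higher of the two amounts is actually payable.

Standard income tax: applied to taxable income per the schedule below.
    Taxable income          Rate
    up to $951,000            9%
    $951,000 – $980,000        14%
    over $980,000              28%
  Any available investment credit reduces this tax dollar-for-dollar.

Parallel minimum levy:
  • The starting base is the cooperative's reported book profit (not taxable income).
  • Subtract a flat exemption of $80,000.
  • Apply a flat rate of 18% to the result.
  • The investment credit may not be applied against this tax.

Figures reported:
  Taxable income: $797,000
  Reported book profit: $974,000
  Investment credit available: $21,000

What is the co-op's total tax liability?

Standard income tax:
  $797,000 × 9% = $71,730
  Less investment credit $21,000 → $50,730

Parallel minimum levy:
  Base (reported book profit): $974,000
  Less exemption $80,000 → base $894,000
  $894,000 × 18% = $160,920

$160,920 > $50,730, so the parallel minimum levy is the binding amount.

$160,920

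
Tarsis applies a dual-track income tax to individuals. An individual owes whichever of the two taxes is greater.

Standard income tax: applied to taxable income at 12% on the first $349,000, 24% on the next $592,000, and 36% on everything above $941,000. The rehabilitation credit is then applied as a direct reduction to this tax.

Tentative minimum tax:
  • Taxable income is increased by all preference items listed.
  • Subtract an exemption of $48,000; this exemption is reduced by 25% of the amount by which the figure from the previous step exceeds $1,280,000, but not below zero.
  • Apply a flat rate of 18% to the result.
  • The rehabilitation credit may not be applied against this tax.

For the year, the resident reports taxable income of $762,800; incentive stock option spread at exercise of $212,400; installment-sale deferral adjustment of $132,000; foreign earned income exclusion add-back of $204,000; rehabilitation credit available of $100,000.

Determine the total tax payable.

$228,780

Standard income tax:
  $349,000 × 12% = $41,880
  $413,800 × 24% = $99,312
  → $141,192
  Less rehabilitation credit $100,000 → $41,192

Tentative minimum tax:
  Adjusted income: $762,800 + $212,400 + $132,000 + $204,000 = $1,311,200
  Exemption: $48,000 − 25% × ($1,311,200 − $1,280,000) = $48,000 − $7,800 = $40,200
  Base: $1,311,200 − $40,200 = $1,271,000
  $1,271,000 × 18% = $228,780

$228,780 > $41,192, so the tentative minimum tax is the binding amount.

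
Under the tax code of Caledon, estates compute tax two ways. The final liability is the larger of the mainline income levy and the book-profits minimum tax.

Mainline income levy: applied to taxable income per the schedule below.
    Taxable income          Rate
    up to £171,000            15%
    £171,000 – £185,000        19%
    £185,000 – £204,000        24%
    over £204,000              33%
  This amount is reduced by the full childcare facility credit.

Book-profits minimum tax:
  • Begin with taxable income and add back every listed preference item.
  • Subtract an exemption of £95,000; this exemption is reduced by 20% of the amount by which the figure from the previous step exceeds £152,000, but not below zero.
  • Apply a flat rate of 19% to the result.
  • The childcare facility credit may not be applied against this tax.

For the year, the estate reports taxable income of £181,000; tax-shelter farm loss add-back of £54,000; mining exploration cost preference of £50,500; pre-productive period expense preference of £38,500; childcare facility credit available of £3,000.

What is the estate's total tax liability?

£50,046

Mainline income levy:
  £171,000 × 15% = £25,650
  £10,000 × 19% = £1,900
  → £27,550
  Less childcare facility credit £3,000 → £24,550

Book-profits minimum tax:
  Adjusted income: £181,000 + £54,000 + £50,500 + £38,500 = £324,000
  Exemption: £95,000 − 20% × (£324,000 − £152,000) = £95,000 − £34,400 = £60,600
  Base: £324,000 − £60,600 = £263,400
  £263,400 × 19% = £50,046

£50,046 > £24,550, so the book-profits minimum tax is the binding amount.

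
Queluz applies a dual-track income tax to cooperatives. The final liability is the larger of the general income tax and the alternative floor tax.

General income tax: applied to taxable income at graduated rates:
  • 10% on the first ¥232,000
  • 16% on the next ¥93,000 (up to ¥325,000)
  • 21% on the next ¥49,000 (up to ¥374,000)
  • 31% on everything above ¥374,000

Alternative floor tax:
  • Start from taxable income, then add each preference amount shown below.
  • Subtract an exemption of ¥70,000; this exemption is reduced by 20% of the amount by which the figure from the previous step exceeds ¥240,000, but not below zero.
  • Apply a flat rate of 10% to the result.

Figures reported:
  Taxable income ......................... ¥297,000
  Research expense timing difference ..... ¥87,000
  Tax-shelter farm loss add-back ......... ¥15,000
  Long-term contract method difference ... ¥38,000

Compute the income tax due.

¥40,640

Alternative floor tax:
  Adjusted income: ¥297,000 + ¥87,000 + ¥15,000 + ¥38,000 = ¥437,000
  Exemption: ¥70,000 − 20% × (¥437,000 − ¥240,000) = ¥70,000 − ¥39,400 = ¥30,600
  Base: ¥437,000 − ¥30,600 = ¥406,400
  ¥406,400 × 10% = ¥40,640

General income tax:
  ¥232,000 × 10% = ¥23,200
  ¥65,000 × 16% = ¥10,400
  → ¥33,600

¥40,640 > ¥33,600, so the alternative floor tax is the binding amount.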